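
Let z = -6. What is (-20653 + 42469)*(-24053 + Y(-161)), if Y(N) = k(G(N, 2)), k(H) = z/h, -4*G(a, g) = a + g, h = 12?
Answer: -524751156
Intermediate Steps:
G(a, g) = -a/4 - g/4 (G(a, g) = -(a + g)/4 = -a/4 - g/4)
k(H) = -½ (k(H) = -6/12 = -6*1/12 = -½)
Y(N) = -½
(-20653 + 42469)*(-24053 + Y(-161)) = (-20653 + 42469)*(-24053 - ½) = 21816*(-48107/2) = -524751156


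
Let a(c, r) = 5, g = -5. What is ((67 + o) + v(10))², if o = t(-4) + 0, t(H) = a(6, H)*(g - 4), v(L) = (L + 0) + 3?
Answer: 1225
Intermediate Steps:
v(L) = 3 + L (v(L) = L + 3 = 3 + L)
t(H) = -45 (t(H) = 5*(-5 - 4) = 5*(-9) = -45)
o = -45 (o = -45 + 0 = -45)
((67 + o) + v(10))² = ((67 - 45) + (3 + 10))² = (22 + 13)² = 35² = 1225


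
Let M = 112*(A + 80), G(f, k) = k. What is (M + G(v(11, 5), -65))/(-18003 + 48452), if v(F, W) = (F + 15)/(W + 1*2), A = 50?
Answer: 14495/30449 ≈ 0.47604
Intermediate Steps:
v(F, W) = (15 + F)/(2 + W) (v(F, W) = (15 + F)/(W + 2) = (15 + F)/(2 + W))
M = 14560 (M = 112*(50 + 80) = 112*130 = 14560)
(M + G(v(11, 5), -65))/(-18003 + 48452) = (14560 - 65)/(-18003 + 48452) = 14495/30449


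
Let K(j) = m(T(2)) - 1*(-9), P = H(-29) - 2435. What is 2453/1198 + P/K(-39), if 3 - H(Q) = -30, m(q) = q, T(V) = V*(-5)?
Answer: 2880049/1198 ≈ 2404.0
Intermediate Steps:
T(V) = -5*V
H(Q) = 33 (H(Q) = 3 - 1*(-30) = 3 + 30 = 33)
P = -2402 (P = 33 - 2435 = -2402)
K(j) = -1 (K(j) = -5*2 - 1*(-9) = -10 + 9 = -1)
2453/1198 + P/K(-39) = 2453/1198 - 2402/(-1) = 2453*(1/1198) - 2402*(-1) = 2453/1198 + 2402 = 2880049/1198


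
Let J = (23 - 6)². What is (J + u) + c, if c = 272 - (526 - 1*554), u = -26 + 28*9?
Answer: 815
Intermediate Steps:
u = 226 (u = -26 + 252 = 226)
c = 300 (c = 272 - (526 - 554) = 272 - 1*(-28) = 272 + 28 = 300)
J = 289 (J = 17² = 289)
(J + u) + c = (289 + 226) + 300 = 515 + 300 = 815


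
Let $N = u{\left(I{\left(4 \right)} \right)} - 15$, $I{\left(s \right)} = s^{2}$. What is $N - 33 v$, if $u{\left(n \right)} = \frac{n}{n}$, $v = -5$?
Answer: $151$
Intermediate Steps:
$u{\left(n \right)} = 1$
$N = -14$ ($N = 1 - 15 = -14$)
$N - 33 v = -14 - -165 = -14 + 165 = 151$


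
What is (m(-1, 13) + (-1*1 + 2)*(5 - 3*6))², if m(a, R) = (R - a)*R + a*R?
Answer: 24336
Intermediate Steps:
m(a, R) = R*a + R*(R - a) (m(a, R) = R*(R - a) + R*a = R*a + R*(R - a))
(m(-1, 13) + (-1*1 + 2)*(5 - 3*6))² = (13² + (-1*1 + 2)*(5 - 3*6))² = (169 + (-1 + 2)*(5 - 18))² = (169 + 1*(-13))² = (169 - 13)² = 156² = 24336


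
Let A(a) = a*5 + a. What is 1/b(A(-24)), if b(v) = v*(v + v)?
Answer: 1/41472 ≈ 2.4113e-5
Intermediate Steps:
A(a) = 6*a (A(a) = 5*a + a = 6*a)
b(v) = 2*v² (b(v) = v*(2*v) = 2*v²)
1/b(A(-24)) = 1/(2*(6*(-24))²) = 1/(2*(-144)²) = 1/(2*20736) = 1/41472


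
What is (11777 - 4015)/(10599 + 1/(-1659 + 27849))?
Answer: 203286780/277587811 ≈ 0.73233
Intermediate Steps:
(11777 - 4015)/(10599 + 1/(-1659 + 27849)) = 7762/(10599 + 1/26190) = 7762/(277587811/26190) = 7762*(26190/277587811) = 203286780/277587811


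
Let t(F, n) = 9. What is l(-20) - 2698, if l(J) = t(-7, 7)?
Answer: -2689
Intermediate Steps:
l(J) = 9
l(-20) - 2698 = 9 - 2698 = -2689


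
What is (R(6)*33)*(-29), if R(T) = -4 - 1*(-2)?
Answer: 1914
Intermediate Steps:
R(T) = -2 (R(T) = -4 + 2 = -2)
(R(6)*33)*(-29) = -2*33*(-29) = -66*(-29) = 1914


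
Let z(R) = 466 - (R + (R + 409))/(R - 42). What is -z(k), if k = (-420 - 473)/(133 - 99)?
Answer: -1093706/2321 ≈ -471.22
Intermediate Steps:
k = -893/34 ≈ -26.265
z(R) = 466 - (409 + 2*R)/(-42 + R) (z(R) = 466 - (R + (409 + R))/(-42 + R) = 466 - (409 + 2*R)/(-42 + R))
-z(k) = -29*(-689 + 16*(-893/34))/(-42 - 893/34) = -29*(-689 - 7144/17)/(-2321/34) = -29*(-34)*(-18857)/(2321*17) = -1*1093706/2321 = -1093706/2321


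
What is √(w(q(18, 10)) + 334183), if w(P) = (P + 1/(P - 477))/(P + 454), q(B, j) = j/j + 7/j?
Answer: 2*√16323973934109906/442029 ≈ 578.09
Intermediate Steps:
q(B, j) = 1 + 7/j
w(P) = (P + 1/(-477 + P))/(454 + P)
√(w(q(18, 10)) + 334183) = √((-1 - ((7 + 10)/10)² + 477*((7 + 10)/10))/(216558 - ((7 + 10)/10)² + 23*((7 + 10)/10)) + 334183) = √((-1 - ((⅒)*17)² + 477*((⅒)*17))/(216558 - ((⅒)*17)² + 23*((⅒)*17)) + 334183) = √((-1 - (17/10)² + 477*(17/10))/(216558 - (17/10)² + 23*(17/10)) + 334183) = √((-1 - 1*289/100 + 8109/10)/(216558 - 1*289/100 + 391/10) + 334183) = √((-1 - 289/100 + 8109/10)/(216558 - 289/100 + 391/10) + 334183) = √((80701/100)/(21659421/100) + 334183) = √((100/21659421)*(80701/100) + 334183) = √(80701/21659421 + 334183) = √(7238210368744/21659421) = 2*√16323973934109906/442029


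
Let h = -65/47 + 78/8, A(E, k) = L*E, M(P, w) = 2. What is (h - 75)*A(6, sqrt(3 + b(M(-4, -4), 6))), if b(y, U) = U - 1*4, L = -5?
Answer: 187905/94 ≈ 1999.0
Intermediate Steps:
b(y, U) = -4 + U (b(y, U) = U - 4 = -4 + U)
A(E, k) = -5*E
h = 1573/188 (h = -65*1/47 + 78*(1/8) = -65/47 + 39/4 = 1573/188 ≈ 8.3670)
(h - 75)*A(6, sqrt(3 + b(M(-4, -4), 6))) = (1573/188 - 75)*(-5*6) = -12527/188*(-30) = 187905/94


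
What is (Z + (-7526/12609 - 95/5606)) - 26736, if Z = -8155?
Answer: -2466350498725/70686054 ≈ -34892.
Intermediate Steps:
(Z + (-7526/12609 - 95/5606)) - 26736 = (-8155 + (-7526/12609 - 95/5606)) - 26736 = (-8155 - 43388611/70686054) - 26736 = -576488158981/70686054 - 26736 = -2466350498725/70686054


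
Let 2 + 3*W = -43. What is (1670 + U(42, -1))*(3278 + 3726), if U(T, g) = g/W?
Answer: 175457204/15 ≈ 1.1697e+7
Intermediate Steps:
W = -15 (W = -⅔ + (⅓)*(-43) = -⅔ - 43/3 = -15)
U(T, g) = -g/15 (U(T, g) = g/(-15) = g*(-1/15) = -g/15)
(1670 + U(42, -1))*(3278 + 3726) = (1670 - 1/15*(-1))*(3278 + 3726) = (1670 + 1/15)*7004 = (25051/15)*7004 = 175457204/15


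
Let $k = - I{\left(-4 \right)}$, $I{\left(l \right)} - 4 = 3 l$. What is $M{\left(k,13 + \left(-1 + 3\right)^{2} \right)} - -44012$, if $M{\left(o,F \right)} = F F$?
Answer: $44301$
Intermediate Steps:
$I{\left(l \right)} = 4 + 3 l$
$k = 8$ ($k = - (4 + 3 \left(-4\right)) = - (4 - 12) = \left(-1\right) \left(-8\right) = 8$)
$M{\left(o,F \right)} = F^{2}$
$M{\left(k,13 + \left(-1 + 3\right)^{2} \right)} - -44012 = \left(13 + \left(-1 + 3\right)^{2}\right)^{2} - -44012 = \left(13 + 2^{2}\right)^{2} + 44012 = \left(13 + 4\right)^{2} + 44012 = 17^{2} + 44012 = 289 + 44012 = 44301$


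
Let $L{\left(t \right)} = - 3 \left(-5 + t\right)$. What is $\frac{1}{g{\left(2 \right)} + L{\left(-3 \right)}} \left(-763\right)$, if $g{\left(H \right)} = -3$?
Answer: $- \frac{109}{3} \approx -36.333$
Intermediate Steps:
$L{\left(t \right)} = 15 - 3 t$
$\frac{1}{g{\left(2 \right)} + L{\left(-3 \right)}} \left(-763\right) = \frac{1}{-3 + \left(15 - -9\right)} \left(-763\right) = \frac{1}{-3 + \left(15 + 9\right)} \left(-763\right) = \frac{1}{-3 + 24} \left(-763\right) = \frac{1}{21} \left(-763\right) = - \frac{109}{3}$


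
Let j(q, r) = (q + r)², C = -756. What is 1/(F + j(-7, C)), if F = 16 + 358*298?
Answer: 1/688869 ≈ 1.4517e-6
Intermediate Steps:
F = 106700 (F = 16 + 106684 = 106700)
1/(F + j(-7, C)) = 1/(106700 + (-7 - 756)²) = 1/(106700 + (-763)²) = 1/(106700 + 582169) = 1/688869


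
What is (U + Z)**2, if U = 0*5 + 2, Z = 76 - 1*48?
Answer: 900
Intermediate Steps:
Z = 28 (Z = 76 - 48 = 28)
U = 2 (U = 0 + 2 = 2)
(U + Z)**2 = (2 + 28)**2 = 30**2 = 900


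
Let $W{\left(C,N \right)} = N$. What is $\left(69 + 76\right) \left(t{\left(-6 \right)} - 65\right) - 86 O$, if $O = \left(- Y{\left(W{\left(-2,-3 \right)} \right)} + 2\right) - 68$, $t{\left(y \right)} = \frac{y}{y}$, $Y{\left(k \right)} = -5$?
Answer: $-4034$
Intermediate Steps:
$t{\left(y \right)} = 1$
$O = -61$ ($O = \left(\left(-1\right) \left(-5\right) + 2\right) - 68 = \left(5 + 2\right) - 68 = 7 - 68 = -61$)
$\left(69 + 76\right) \left(t{\left(-6 \right)} - 65\right) - 86 O = \left(69 + 76\right) \left(1 - 65\right) - -5246 = 145 \left(-64\right) + 5246 = -9280 + 5246 = -4034$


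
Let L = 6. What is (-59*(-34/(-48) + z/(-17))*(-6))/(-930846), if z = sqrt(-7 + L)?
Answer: -1003/3723384 + 59*I/2637397 ≈ -0.00026938 + 2.2371e-5*I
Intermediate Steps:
z = I (z = sqrt(-7 + 6) = sqrt(-1) = I ≈ 1.0*I)
(-59*(-34/(-48) + z/(-17))*(-6))/(-930846) = (-59*(-34/(-48) + I/(-17))*(-6))/(-930846) = (-59*(-34*(-1/48) + I*(-1/17))*(-6))*(-1/930846) = (-59*(17/24 - I/17)*(-6))*(-1/930846) = ((-1003/24 + 59*I/17)*(-6))*(-1/930846) = (1003/4 - 354*I/17)*(-1/930846) = -1003/3723384 + 59*I/2637397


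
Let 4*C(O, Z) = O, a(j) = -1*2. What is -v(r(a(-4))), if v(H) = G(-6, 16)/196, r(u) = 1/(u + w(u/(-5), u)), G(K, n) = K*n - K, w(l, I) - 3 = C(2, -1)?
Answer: 45/98 ≈ 0.45918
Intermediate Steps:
a(j) = -2
C(O, Z) = O/4
w(l, I) = 7/2 (w(l, I) = 3 + (¼)*2 = 3 + ½ = 7/2)
G(K, n) = -K + K*n
r(u) = 1/(7/2 + u) (r(u) = 1/(u + 7/2) = 1/(7/2 + u))
v(H) = -45/98 (v(H) = -6*(-1 + 16)/196 = -6*15*(1/196) = -90*1/196 = -45/98)
-v(r(a(-4))) = -1*(-45/98) = 45/98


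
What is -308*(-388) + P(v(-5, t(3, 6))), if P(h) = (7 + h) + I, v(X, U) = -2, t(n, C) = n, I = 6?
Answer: 119515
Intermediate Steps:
P(h) = 13 + h (P(h) = (7 + h) + 6 = 13 + h)
-308*(-388) + P(v(-5, t(3, 6))) = -308*(-388) + (13 - 2) = 119504 + 11 = 119515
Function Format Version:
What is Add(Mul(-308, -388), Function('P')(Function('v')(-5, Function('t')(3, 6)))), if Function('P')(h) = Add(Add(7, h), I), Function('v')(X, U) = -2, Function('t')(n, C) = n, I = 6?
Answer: 119515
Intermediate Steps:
Function('P')(h) = Add(13, h) (Function('P')(h) = Add(Add(7, h), 6) = Add(13, h))
Add(Mul(-308, -388), Function('P')(Function('v')(-5, Function('t')(3, 6)))) = Add(Mul(-308, -388), Add(13, -2)) = Add(119504, 11) = 119515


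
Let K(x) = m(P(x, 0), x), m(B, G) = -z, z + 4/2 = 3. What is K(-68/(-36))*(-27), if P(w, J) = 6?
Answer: 27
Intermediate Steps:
z = 1 (z = -2 + 3 = 1)
m(B, G) = -1 (m(B, G) = -1*1 = -1)
K(x) = -1
K(-68/(-36))*(-27) = -1*(-27) = 27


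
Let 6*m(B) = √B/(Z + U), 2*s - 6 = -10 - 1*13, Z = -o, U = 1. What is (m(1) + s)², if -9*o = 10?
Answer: 25600/361 ≈ 70.914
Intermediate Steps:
o = -10/9 (o = -⅑*10 = -10/9 ≈ -1.1111)
Z = 10/9 (Z = -1*(-10/9) = 10/9 ≈ 1.1111)
s = -17/2 (s = 3 + (-10 - 1*13)/2 = 3 + (-10 - 13)/2 = 3 + (½)*(-23) = 3 - 23/2 = -17/2 ≈ -8.5000)
m(B) = 3*√B/38 (m(B) = (√B/(10/9 + 1))/6 = (√B/(19/9))/6 = (9*√B/19)/6 = 3*√B/38)
(m(1) + s)² = (3*√1/38 - 17/2)² = ((3/38)*1 - 17/2)² = (3/38 - 17/2)² = (-160/19)² = 25600/361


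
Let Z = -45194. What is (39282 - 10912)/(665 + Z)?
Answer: -28370/44529 ≈ -0.63711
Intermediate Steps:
(39282 - 10912)/(665 + Z) = (39282 - 10912)/(665 - 45194) = 28370/(-44529) = 28370*(-1/44529) = -28370/44529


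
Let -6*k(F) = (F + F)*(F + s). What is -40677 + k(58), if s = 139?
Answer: -133457/3 ≈ -44486.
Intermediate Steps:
k(F) = -F*(139 + F)/3 (k(F) = -(F + F)*(F + 139)/6 = -2*F*(139 + F)/6 = -F*(139 + F)/3)
-40677 + k(58) = -40677 - ⅓*58*(139 + 58) = -40677 - ⅓*58*197 = -40677 - 11426/3 = -133457/3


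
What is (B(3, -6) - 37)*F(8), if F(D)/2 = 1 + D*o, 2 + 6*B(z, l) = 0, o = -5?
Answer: 2912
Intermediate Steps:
B(z, l) = -⅓ (B(z, l) = -⅓ + (⅙)*0 = -⅓ + 0 = -⅓)
F(D) = 2 - 10*D (F(D) = 2*(1 + D*(-5)) = 2*(1 - 5*D) = 2 - 10*D)
(B(3, -6) - 37)*F(8) = (-⅓ - 37)*(2 - 10*8) = -112*(2 - 80)/3 = -112/3*(-78) = 2912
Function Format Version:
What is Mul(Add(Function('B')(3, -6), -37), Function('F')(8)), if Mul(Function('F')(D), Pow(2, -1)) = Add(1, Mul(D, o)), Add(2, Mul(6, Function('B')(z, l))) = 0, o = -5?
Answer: 2912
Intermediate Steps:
Function('B')(z, l) = Rational(-1, 3) (Function('B')(z, l) = Add(Rational(-1, 3), Mul(Rational(1, 6), 0)) = Add(Rational(-1, 3), 0) = Rational(-1, 3))
Function('F')(D) = Add(2, Mul(-10, D)) (Function('F')(D) = Mul(2, Add(1, Mul(D, -5))) = Mul(2, Add(1, Mul(-5, D))) = Add(2, Mul(-10, D)))
Mul(Add(Function('B')(3, -6), -37), Function('F')(8)) = Mul(Add(Rational(-1, 3), -37), Add(2, Mul(-10, 8))) = Mul(Rational(-112, 3), Add(2, -80)) = Mul(Rational(-112, 3), -78) = 2912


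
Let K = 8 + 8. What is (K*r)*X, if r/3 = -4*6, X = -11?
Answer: 12672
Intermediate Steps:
K = 16
r = -72 (r = 3*(-4*6) = 3*(-24) = -72)
(K*r)*X = (16*(-72))*(-11) = -1152*(-11) = 12672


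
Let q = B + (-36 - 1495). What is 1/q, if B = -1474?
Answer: -1/3005 ≈ -0.00033278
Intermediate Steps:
q = -3005 (q = -1474 + (-36 - 1495) = -1474 - 1531 = -3005)
1/q = 1/(-3005) = -1/3005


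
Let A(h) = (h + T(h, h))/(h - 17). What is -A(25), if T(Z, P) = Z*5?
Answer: -75/4 ≈ -18.750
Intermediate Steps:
T(Z, P) = 5*Z
A(h) = 6*h/(-17 + h) (A(h) = (h + 5*h)/(h - 17) = (6*h)/(-17 + h) = 6*h/(-17 + h))
-A(25) = -6*25/(-17 + 25) = -6*25/8 = -1*75/4 = -75/4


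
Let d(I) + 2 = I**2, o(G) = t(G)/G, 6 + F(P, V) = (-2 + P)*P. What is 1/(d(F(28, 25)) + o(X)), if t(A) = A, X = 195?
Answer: 1/521283 ≈ 1.9183e-6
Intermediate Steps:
F(P, V) = -6 + P*(-2 + P) (F(P, V) = -6 + (-2 + P)*P = -6 + P*(-2 + P))
o(G) = 1 (o(G) = G/G = 1)
d(I) = -2 + I**2
1/(d(F(28, 25)) + o(X)) = 1/((-2 + (-6 + 28**2 - 2*28)**2) + 1) = 1/((-2 + (-6 + 784 - 56)**2) + 1) = 1/((-2 + 722**2) + 1) = 1/((-2 + 521284) + 1) = 1/(521282 + 1) = 1/521283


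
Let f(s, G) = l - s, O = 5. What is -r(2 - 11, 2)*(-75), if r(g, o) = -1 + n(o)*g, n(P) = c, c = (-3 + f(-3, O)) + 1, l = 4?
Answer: -3450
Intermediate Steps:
f(s, G) = 4 - s
c = 5 (c = (-3 + (4 - 1*(-3))) + 1 = (-3 + (4 + 3)) + 1 = (-3 + 7) + 1 = 4 + 1 = 5)
n(P) = 5
r(g, o) = -1 + 5*g
-r(2 - 11, 2)*(-75) = -(-1 + 5*(2 - 11))*(-75) = -(-1 + 5*(-9))*(-75) = -(-1 - 45)*(-75) = -(-46)*(-75) = -1*3450 = -3450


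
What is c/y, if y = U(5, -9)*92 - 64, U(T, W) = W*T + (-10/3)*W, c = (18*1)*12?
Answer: -54/361 ≈ -0.14958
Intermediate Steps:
c = 216 (c = 18*12 = 216)
U(T, W) = -10*W/3 + T*W (U(T, W) = T*W + (-10*1/3)*W = T*W - 10*W/3 = -10*W/3 + T*W)
y = -1444 (y = ((1/3)*(-9)*(-10 + 3*5))*92 - 64 = ((1/3)*(-9)*(-10 + 15))*92 - 64 = ((1/3)*(-9)*5)*92 - 64 = -15*92 - 64 = -1380 - 64 = -1444)
c/y = 216/(-1444) = 216*(-1/1444) = -54/361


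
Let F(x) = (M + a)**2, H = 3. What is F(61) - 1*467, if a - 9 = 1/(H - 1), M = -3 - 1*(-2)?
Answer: -1579/4 ≈ -394.75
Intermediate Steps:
M = -1 (M = -3 + 2 = -1)
a = 19/2 (a = 9 + 1/(3 - 1) = 9 + 1/2 = 19/2 ≈ 9.5000)
F(x) = 289/4 (F(x) = (-1 + 19/2)**2 = (17/2)**2 = 289/4)
F(61) - 1*467 = 289/4 - 1*467 = 289/4 - 467 = -1579/4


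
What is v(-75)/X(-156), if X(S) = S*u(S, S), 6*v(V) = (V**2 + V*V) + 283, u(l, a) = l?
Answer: 11533/146016 ≈ 0.078984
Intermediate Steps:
v(V) = 283/6 + V**2/3 (v(V) = ((V**2 + V*V) + 283)/6 = ((V**2 + V**2) + 283)/6 = (2*V**2 + 283)/6 = (283 + 2*V**2)/6 = 283/6 + V**2/3)
X(S) = S**2 (X(S) = S*S = S**2)
v(-75)/X(-156) = (283/6 + (1/3)*(-75)**2)/((-156)**2) = (283/6 + (1/3)*5625)/24336 = (283/6 + 1875)*(1/24336) = (11533/6)*(1/24336) = 11533/146016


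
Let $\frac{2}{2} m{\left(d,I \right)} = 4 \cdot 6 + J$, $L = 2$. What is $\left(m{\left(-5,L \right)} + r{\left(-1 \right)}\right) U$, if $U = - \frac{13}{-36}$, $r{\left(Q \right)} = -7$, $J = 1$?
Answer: $\frac{13}{2} \approx 6.5$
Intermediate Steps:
$U = \frac{13}{36}$ ($U = \left(-13\right) \left(- \frac{1}{36}\right) = \frac{13}{36} \approx 0.36111$)
$m{\left(d,I \right)} = 25$ ($m{\left(d,I \right)} = 4 \cdot 6 + 1 = 24 + 1 = 25$)
$\left(m{\left(-5,L \right)} + r{\left(-1 \right)}\right) U = \left(25 - 7\right) \frac{13}{36} = 18 \cdot \frac{13}{36} = \frac{13}{2}$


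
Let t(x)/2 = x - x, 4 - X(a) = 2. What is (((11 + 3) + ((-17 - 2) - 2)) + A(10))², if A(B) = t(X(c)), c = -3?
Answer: 49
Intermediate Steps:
X(a) = 2 (X(a) = 4 - 1*2 = 4 - 2 = 2)
t(x) = 0 (t(x) = 2*(x - x) = 2*0 = 0)
A(B) = 0
(((11 + 3) + ((-17 - 2) - 2)) + A(10))² = (((11 + 3) + ((-17 - 2) - 2)) + 0)² = ((14 + (-19 - 2)) + 0)² = ((14 - 21) + 0)² = (-7 + 0)² = (-7)² = 49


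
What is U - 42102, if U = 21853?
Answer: -20249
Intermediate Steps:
U - 42102 = 21853 - 42102 = -20249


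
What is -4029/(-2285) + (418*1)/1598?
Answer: 3696736/1825715 ≈ 2.0248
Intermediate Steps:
-4029/(-2285) + (418*1)/1598 = -4029*(-1/2285) + 418*(1/1598) = 4029/2285 + 209/799 = 3696736/1825715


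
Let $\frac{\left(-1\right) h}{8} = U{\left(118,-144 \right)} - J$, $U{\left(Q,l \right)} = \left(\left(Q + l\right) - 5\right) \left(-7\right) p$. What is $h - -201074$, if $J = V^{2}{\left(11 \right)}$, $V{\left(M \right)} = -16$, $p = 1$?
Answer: $201386$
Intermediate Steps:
$U{\left(Q,l \right)} = 35 - 7 Q - 7 l$ ($U{\left(Q,l \right)} = \left(\left(Q + l\right) - 5\right) \left(-7\right) 1 = \left(-5 + Q + l\right) \left(-7\right) 1 = \left(35 - 7 Q - 7 l\right) 1 = 35 - 7 Q - 7 l$)
$J = 256$ ($J = \left(-16\right)^{2} = 256$)
$h = 312$ ($h = - 8 \left(\left(35 - 826 - -1008\right) - 256\right) = - 8 \left(\left(35 - 826 + 1008\right) - 256\right) = - 8 \left(217 - 256\right) = \left(-8\right) \left(-39\right) = 312$)
$h - -201074 = 312 - -201074 = 312 + 201074 = 201386$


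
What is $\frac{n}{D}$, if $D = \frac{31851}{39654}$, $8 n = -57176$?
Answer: $- \frac{31489682}{3539} \approx -8897.9$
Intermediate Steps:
$n = -7147$ ($n = \frac{1}{8} \left(-57176\right) = -7147$)
$D = \frac{3539}{4406}$ ($D = 31851 \cdot \frac{1}{39654} = \frac{3539}{4406} \approx 0.80322$)
$\frac{n}{D} = - \frac{7147}{\frac{3539}{4406}} = \left(-7147\right) \frac{4406}{3539} = - \frac{31489682}{3539}$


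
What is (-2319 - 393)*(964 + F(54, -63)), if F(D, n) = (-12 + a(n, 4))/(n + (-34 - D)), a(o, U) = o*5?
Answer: -395656392/151 ≈ -2.6202e+6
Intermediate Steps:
a(o, U) = 5*o
F(D, n) = (-12 + 5*n)/(-34 + n - D) (F(D, n) = (-12 + 5*n)/(n + (-34 - D)) = (-12 + 5*n)/(-34 + n - D))
(-2319 - 393)*(964 + F(54, -63)) = (-2319 - 393)*(964 + (12 - 5*(-63))/(34 + 54 - 1*(-63))) = -2712*(964 + (12 + 315)/(34 + 54 + 63)) = -2712*(964 + 327/151) = -2712*145891/151 = -395656392/151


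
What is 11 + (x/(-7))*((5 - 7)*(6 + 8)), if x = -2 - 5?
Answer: -17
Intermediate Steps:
x = -7
11 + (x/(-7))*((5 - 7)*(6 + 8)) = 11 + (-7/(-7))*((5 - 7)*(6 + 8)) = 11 + (-7*(-⅐))*(-2*14) = 11 + 1*(-28) = 11 - 28 = -17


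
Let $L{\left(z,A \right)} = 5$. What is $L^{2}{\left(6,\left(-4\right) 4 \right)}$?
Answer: $25$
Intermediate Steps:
$L^{2}{\left(6,\left(-4\right) 4 \right)} = 5^{2} = 25$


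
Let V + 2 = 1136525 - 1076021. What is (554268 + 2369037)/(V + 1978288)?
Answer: 584661/407758 ≈ 1.4338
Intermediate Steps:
V = 60502 (V = -2 + (1136525 - 1076021) = -2 + 60504 = 60502)
(554268 + 2369037)/(V + 1978288) = (554268 + 2369037)/(60502 + 1978288) = 2923305/2038790 = 2923305*(1/2038790) = 584661/407758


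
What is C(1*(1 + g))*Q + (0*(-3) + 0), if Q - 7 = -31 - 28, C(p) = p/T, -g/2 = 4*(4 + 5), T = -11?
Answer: -3692/11 ≈ -335.64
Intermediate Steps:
g = -72 (g = -8*(4 + 5) = -8*9 = -2*36 = -72)
C(p) = -p/11 (C(p) = p/(-11) = p*(-1/11) = -p/11)
Q = -52 (Q = 7 + (-31 - 28) = 7 - 59 = -52)
C(1*(1 + g))*Q + (0*(-3) + 0) = -(1 - 72)/11*(-52) + (0*(-3) + 0) = -(-71)/11*(-52) + (0 + 0) = -1/11*(-71)*(-52) + 0 = (71/11)*(-52) + 0 = -3692/11 + 0 = -3692/11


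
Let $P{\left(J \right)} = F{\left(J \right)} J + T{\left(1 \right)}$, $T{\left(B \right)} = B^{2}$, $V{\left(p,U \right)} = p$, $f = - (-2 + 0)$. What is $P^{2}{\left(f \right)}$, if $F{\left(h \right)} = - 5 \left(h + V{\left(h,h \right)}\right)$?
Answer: $1521$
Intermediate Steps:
$f = 2$ ($f = \left(-1\right) \left(-2\right) = 2$)
$F{\left(h \right)} = - 10 h$ ($F{\left(h \right)} = - 5 \left(h + h\right) = - 5 \cdot 2 h = - 10 h$)
$P{\left(J \right)} = 1 - 10 J^{2}$ ($P{\left(J \right)} = - 10 J J + 1^{2} = - 10 J^{2} + 1 = 1 - 10 J^{2}$)
$P^{2}{\left(f \right)} = \left(1 - 10 \cdot 2^{2}\right)^{2} = \left(1 - 40\right)^{2} = \left(-39\right)^{2} = 1521$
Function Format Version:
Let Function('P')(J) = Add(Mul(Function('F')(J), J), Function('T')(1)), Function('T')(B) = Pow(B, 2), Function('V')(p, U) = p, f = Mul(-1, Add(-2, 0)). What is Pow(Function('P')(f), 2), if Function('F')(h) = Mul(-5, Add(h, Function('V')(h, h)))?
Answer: 1521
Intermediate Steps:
f = 2 (f = Mul(-1, -2) = 2)
Function('F')(h) = Mul(-10, h) (Function('F')(h) = Mul(-5, Add(h, h)) = Mul(-5, Mul(2, h)) = Mul(-10, h))
Function('P')(J) = Add(1, Mul(-10, Pow(J, 2))) (Function('P')(J) = Add(Mul(Mul(-10, J), J), Pow(1, 2)) = Add(Mul(-10, Pow(J, 2)), 1) = Add(1, Mul(-10, Pow(J, 2))))
Pow(Function('P')(f), 2) = Pow(Add(1, Mul(-10, Pow(2, 2))), 2) = Pow(Add(1, Mul(-10, 4)), 2) = Pow(Add(1, -40), 2) = Pow(-39, 2) = 1521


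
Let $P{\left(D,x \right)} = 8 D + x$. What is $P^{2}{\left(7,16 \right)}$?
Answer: $5184$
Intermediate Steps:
$P{\left(D,x \right)} = x + 8 D$
$P^{2}{\left(7,16 \right)} = \left(16 + 8 \cdot 7\right)^{2} = \left(16 + 56\right)^{2} = 72^{2} = 5184$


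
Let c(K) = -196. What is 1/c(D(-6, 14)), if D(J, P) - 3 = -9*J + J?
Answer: -1/196 ≈ -0.0051020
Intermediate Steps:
D(J, P) = 3 - 8*J (D(J, P) = 3 + (-9*J + J) = 3 - 8*J)
1/c(D(-6, 14)) = 1/(-196) = -1/196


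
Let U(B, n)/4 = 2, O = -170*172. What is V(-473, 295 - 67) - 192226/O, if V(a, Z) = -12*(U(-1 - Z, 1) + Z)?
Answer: -41307727/14620 ≈ -2825.4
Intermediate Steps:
O = -29240
U(B, n) = 8 (U(B, n) = 4*2 = 8)
V(a, Z) = -96 - 12*Z (V(a, Z) = -12*(8 + Z) = -96 - 12*Z)
V(-473, 295 - 67) - 192226/O = (-96 - 12*(295 - 67)) - 192226/(-29240) = (-96 - 12*228) - 192226*(-1/29240) = (-96 - 2736) + 96113/14620 = -2832 + 96113/14620 = -41307727/14620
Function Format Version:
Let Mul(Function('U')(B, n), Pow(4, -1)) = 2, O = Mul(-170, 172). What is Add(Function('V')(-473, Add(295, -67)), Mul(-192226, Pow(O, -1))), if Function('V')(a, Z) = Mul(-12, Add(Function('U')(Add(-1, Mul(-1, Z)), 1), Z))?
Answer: Rational(-41307727, 14620) ≈ -2825.4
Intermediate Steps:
O = -29240
Function('U')(B, n) = 8 (Function('U')(B, n) = Mul(4, 2) = 8)
Function('V')(a, Z) = Add(-96, Mul(-12, Z)) (Function('V')(a, Z) = Mul(-12, Add(8, Z)) = Add(-96, Mul(-12, Z)))
Add(Function('V')(-473, Add(295, -67)), Mul(-192226, Pow(O, -1))) = Add(Add(-96, Mul(-12, Add(295, -67))), Mul(-192226, Pow(-29240, -1))) = Add(Add(-96, Mul(-12, 228)), Mul(-192226, Rational(-1, 29240))) = Add(Add(-96, -2736), Rational(96113, 14620)) = Add(-2832, Rational(96113, 14620)) = Rational(-41307727, 14620)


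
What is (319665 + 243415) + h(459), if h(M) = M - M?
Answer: 563080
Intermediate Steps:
h(M) = 0
(319665 + 243415) + h(459) = (319665 + 243415) + 0 = 563080 + 0 = 563080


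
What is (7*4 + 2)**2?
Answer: 900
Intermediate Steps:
(7*4 + 2)**2 = (28 + 2)**2 = 30**2 = 900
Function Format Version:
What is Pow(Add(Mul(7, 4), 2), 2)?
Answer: 900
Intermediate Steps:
Pow(Add(Mul(7, 4), 2), 2) = Pow(Add(28, 2), 2) = Pow(30, 2) = 900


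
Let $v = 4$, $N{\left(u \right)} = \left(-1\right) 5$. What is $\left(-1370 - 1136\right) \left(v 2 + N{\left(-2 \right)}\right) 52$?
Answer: $-390936$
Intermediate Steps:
$N{\left(u \right)} = -5$
$\left(-1370 - 1136\right) \left(v 2 + N{\left(-2 \right)}\right) 52 = \left(-1370 - 1136\right) \left(4 \cdot 2 - 5\right) 52 = - 2506 \left(8 - 5\right) 52 = - 2506 \cdot 3 \cdot 52 = \left(-2506\right) 156 = -390936$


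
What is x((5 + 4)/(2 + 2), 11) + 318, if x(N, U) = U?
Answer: 329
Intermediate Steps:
x((5 + 4)/(2 + 2), 11) + 318 = 11 + 318 = 329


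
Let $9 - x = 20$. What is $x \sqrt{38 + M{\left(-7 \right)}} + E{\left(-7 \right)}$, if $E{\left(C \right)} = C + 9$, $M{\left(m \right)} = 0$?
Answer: $2 - 11 \sqrt{38} \approx -65.809$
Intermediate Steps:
$E{\left(C \right)} = 9 + C$
$x = -11$ ($x = 9 - 20 = -11$)
$x \sqrt{38 + M{\left(-7 \right)}} + E{\left(-7 \right)} = - 11 \sqrt{38 + 0} + \left(9 - 7\right) = - 11 \sqrt{38} + 2 = 2 - 11 \sqrt{38}$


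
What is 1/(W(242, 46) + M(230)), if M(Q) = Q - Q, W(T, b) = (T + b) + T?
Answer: 1/530 ≈ 0.0018868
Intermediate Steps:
W(T, b) = b + 2*T
M(Q) = 0
1/(W(242, 46) + M(230)) = 1/((46 + 2*242) + 0) = 1/((46 + 484) + 0) = 1/(530 + 0) = 1/530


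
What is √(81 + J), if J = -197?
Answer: 2*I*√29 ≈ 10.77*I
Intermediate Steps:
√(81 + J) = √(81 - 197) = √(-116) = 2*I*√29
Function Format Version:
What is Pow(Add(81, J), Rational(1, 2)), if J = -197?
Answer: Mul(2, I, Pow(29, Rational(1, 2))) ≈ Mul(10.770, I)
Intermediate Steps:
Pow(Add(81, J), Rational(1, 2)) = Pow(Add(81, -197), Rational(1, 2)) = Pow(-116, Rational(1, 2)) = Mul(2, I, Pow(29, Rational(1, 2)))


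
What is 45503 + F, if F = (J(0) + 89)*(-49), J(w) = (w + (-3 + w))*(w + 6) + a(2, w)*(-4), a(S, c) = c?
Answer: 42024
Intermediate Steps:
J(w) = -4*w + (-3 + 2*w)*(6 + w) (J(w) = (w + (-3 + w))*(w + 6) + w*(-4) = (-3 + 2*w)*(6 + w) - 4*w = -4*w + (-3 + 2*w)*(6 + w))
F = -3479 (F = ((-18 + 2*0² + 5*0) + 89)*(-49) = ((-18 + 2*0 + 0) + 89)*(-49) = ((-18 + 0 + 0) + 89)*(-49) = (-18 + 89)*(-49) = 71*(-49) = -3479)
45503 + F = 45503 - 3479 = 42024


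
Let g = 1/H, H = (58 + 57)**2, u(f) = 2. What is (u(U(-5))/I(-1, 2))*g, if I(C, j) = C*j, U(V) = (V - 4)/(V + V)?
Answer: -1/13225 ≈ -7.5614e-5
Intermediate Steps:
U(V) = (-4 + V)/(2*V) (U(V) = (-4 + V)/((2*V)) = (-4 + V)*(1/(2*V)) = (-4 + V)/(2*V))
H = 13225 (H = 115**2 = 13225)
g = 1/13225 ≈ 7.5614e-5
(u(U(-5))/I(-1, 2))*g = (2/((-1*2)))*(1/13225) = (2/(-2))*(1/13225) = (2*(-1/2))*(1/13225) = -1*1/13225 = -1/13225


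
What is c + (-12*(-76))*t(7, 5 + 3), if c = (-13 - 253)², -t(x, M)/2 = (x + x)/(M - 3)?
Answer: 328244/5 ≈ 65649.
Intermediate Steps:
t(x, M) = -4*x/(-3 + M) (t(x, M) = -2*(x + x)/(M - 3) = -2*2*x/(-3 + M) = -4*x/(-3 + M))
c = 70756 (c = (-266)² = 70756)
c + (-12*(-76))*t(7, 5 + 3) = 70756 + (-12*(-76))*(-4*7/(-3 + (5 + 3))) = 70756 + 912*(-4*7/(-3 + 8)) = 70756 + 912*(-4*7/5) = 70756 + 912*(-4*7*⅕) = 70756 + 912*(-28/5) = 70756 - 25536/5 = 328244/5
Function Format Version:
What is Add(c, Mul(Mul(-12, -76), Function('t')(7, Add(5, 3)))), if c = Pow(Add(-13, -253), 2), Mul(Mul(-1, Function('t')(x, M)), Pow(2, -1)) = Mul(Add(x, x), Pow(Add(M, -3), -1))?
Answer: Rational(328244, 5) ≈ 65649.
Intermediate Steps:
Function('t')(x, M) = Mul(-4, x, Pow(Add(-3, M), -1)) (Function('t')(x, M) = Mul(-2, Mul(Add(x, x), Pow(Add(M, -3), -1))) = Mul(-2, Mul(Mul(2, x), Pow(Add(-3, M), -1))) = Mul(-2, Mul(2, x, Pow(Add(-3, M), -1))) = Mul(-4, x, Pow(Add(-3, M), -1)))
c = 70756 (c = Pow(-266, 2) = 70756)
Add(c, Mul(Mul(-12, -76), Function('t')(7, Add(5, 3)))) = Add(70756, Mul(Mul(-12, -76), Mul(-4, 7, Pow(Add(-3, Add(5, 3)), -1)))) = Add(70756, Mul(912, Mul(-4, 7, Pow(Add(-3, 8), -1)))) = Add(70756, Mul(912, Mul(-4, 7, Pow(5, -1)))) = Add(70756, Mul(912, Mul(-4, 7, Rational(1, 5)))) = Add(70756, Mul(912, Rational(-28, 5))) = Add(70756, Rational(-25536, 5)) = Rational(328244, 5)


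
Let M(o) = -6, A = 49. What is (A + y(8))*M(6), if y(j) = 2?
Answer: -306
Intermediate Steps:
(A + y(8))*M(6) = (49 + 2)*(-6) = 51*(-6) = -306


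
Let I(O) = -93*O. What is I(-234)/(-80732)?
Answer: -10881/40366 ≈ -0.26956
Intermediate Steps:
I(O) = -93*O
I(-234)/(-80732) = -93*(-234)/(-80732) = 21762*(-1/80732) = -10881/40366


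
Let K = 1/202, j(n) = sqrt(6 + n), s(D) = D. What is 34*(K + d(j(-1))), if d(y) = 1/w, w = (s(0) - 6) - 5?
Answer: -3247/1111 ≈ -2.9226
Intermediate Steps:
w = -11 (w = (0 - 6) - 5 = -6 - 5 = -11)
K = 1/202 ≈ 0.0049505
d(y) = -1/11 (d(y) = 1/(-11) = -1/11)
34*(K + d(j(-1))) = 34*(1/202 - 1/11) = 34*(-191/2222) = -3247/1111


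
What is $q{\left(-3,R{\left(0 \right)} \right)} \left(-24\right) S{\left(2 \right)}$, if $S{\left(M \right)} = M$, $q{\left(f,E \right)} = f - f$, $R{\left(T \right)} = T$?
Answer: $0$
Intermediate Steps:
$q{\left(f,E \right)} = 0$
$q{\left(-3,R{\left(0 \right)} \right)} \left(-24\right) S{\left(2 \right)} = 0 \left(-24\right) 2 = 0 \cdot 2 = 0$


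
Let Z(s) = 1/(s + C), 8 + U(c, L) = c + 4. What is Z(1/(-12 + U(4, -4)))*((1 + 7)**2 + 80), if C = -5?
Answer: -1728/61 ≈ -28.328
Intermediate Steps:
U(c, L) = -4 + c (U(c, L) = -8 + (c + 4) = -8 + (4 + c) = -4 + c)
Z(s) = 1/(-5 + s) (Z(s) = 1/(s - 5) = 1/(-5 + s))
Z(1/(-12 + U(4, -4)))*((1 + 7)**2 + 80) = ((1 + 7)**2 + 80)/(-5 + 1/(-12 + (-4 + 4))) = (8**2 + 80)/(-5 + 1/(-12 + 0)) = (64 + 80)/(-5 + 1/(-12)) = 144/(-5 - 1/12) = 144/(-61/12) = -12/61*144 = -1728/61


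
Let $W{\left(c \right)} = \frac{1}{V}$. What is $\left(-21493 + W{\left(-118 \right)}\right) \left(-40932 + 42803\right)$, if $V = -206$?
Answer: $- \frac{8283962889}{206} \approx -4.0213 \cdot 10^{7}$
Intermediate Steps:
$W{\left(c \right)} = - \frac{1}{206}$ ($W{\left(c \right)} = \frac{1}{-206} = - \frac{1}{206}$)
$\left(-21493 + W{\left(-118 \right)}\right) \left(-40932 + 42803\right) = \left(-21493 - \frac{1}{206}\right) \left(-40932 + 42803\right) = \left(- \frac{4427559}{206}\right) 1871 = - \frac{8283962889}{206}$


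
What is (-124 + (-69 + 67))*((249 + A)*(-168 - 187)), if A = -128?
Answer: 5412330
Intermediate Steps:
(-124 + (-69 + 67))*((249 + A)*(-168 - 187)) = (-124 + (-69 + 67))*((249 - 128)*(-168 - 187)) = (-124 - 2)*(121*(-355)) = -126*(-42955) = 5412330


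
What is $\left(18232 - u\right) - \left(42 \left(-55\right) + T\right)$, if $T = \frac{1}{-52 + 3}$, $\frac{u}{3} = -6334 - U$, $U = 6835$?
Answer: $\frac{2942402}{49} \approx 60049.0$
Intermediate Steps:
$u = -39507$ ($u = 3 \left(-6334 - 6835\right) = 3 \left(-13169\right) = -39507$)
$T = - \frac{1}{49}$ ($T = \frac{1}{-49} = - \frac{1}{49} \approx -0.020408$)
$\left(18232 - u\right) - \left(42 \left(-55\right) + T\right) = \left(18232 - -39507\right) - \left(42 \left(-55\right) - \frac{1}{49}\right) = \left(18232 + 39507\right) - \left(-2310 - \frac{1}{49}\right) = 57739 - - \frac{113191}{49} = 57739 + \frac{113191}{49} = \frac{2942402}{49}$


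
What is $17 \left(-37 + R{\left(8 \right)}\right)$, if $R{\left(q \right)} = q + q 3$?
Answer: $-85$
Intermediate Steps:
$R{\left(q \right)} = 4 q$ ($R{\left(q \right)} = q + 3 q = 4 q$)
$17 \left(-37 + R{\left(8 \right)}\right) = 17 \left(-37 + 4 \cdot 8\right) = 17 \left(-37 + 32\right) = 17 \left(-5\right) = -85$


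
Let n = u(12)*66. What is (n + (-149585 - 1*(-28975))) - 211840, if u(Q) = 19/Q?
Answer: -664691/2 ≈ -3.3235e+5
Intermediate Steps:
n = 209/2 (n = (19/12)*66 = 209/2 ≈ 104.50)
(n + (-149585 - 1*(-28975))) - 211840 = (209/2 + (-149585 - 1*(-28975))) - 211840 = (209/2 + (-149585 + 28975)) - 211840 = (209/2 - 120610) - 211840 = -241011/2 - 211840 = -664691/2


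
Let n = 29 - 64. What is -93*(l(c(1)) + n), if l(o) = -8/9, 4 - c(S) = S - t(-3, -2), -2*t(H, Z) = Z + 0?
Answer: 10013/3 ≈ 3337.7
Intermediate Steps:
t(H, Z) = -Z/2 (t(H, Z) = -(Z + 0)/2 = -Z/2)
c(S) = 5 - S (c(S) = 4 - (S - (-1)*(-2)/2) = 4 - (S - 1*1) = 4 - (S - 1) = 4 - (-1 + S) = 4 + (1 - S) = 5 - S)
n = -35
l(o) = -8/9 (l(o) = -8*⅑ = -8/9)
-93*(l(c(1)) + n) = -93*(-8/9 - 35) = -93*(-323/9) = 10013/3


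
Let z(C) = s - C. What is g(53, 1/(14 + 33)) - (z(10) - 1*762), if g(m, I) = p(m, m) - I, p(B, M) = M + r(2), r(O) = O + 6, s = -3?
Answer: 39291/47 ≈ 835.98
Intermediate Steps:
r(O) = 6 + O
z(C) = -3 - C
p(B, M) = 8 + M (p(B, M) = M + (6 + 2) = M + 8 = 8 + M)
g(m, I) = 8 + m - I (g(m, I) = (8 + m) - I = 8 + m - I)
g(53, 1/(14 + 33)) - (z(10) - 1*762) = (8 + 53 - 1/(14 + 33)) - ((-3 - 1*10) - 1*762) = (8 + 53 - 1/47) - ((-3 - 10) - 762) = (8 + 53 - 1*1/47) - (-13 - 762) = (8 + 53 - 1/47) - 1*(-775) = 2866/47 + 775 = 39291/47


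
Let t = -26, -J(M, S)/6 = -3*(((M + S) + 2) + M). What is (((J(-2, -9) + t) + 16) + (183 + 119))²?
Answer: 8836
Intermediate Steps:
J(M, S) = 36 + 18*S + 36*M (J(M, S) = -(-18)*(((M + S) + 2) + M) = -(-18)*((2 + M + S) + M) = -(-18)*(2 + S + 2*M) = -6*(-6 - 6*M - 3*S) = 36 + 18*S + 36*M)
(((J(-2, -9) + t) + 16) + (183 + 119))² = ((((36 + 18*(-9) + 36*(-2)) - 26) + 16) + (183 + 119))² = ((((36 - 162 - 72) - 26) + 16) + 302)² = (((-198 - 26) + 16) + 302)² = ((-224 + 16) + 302)² = (-208 + 302)² = 94² = 8836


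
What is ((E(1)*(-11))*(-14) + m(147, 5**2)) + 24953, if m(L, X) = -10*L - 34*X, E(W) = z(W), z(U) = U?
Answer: 22787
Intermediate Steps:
E(W) = W
m(L, X) = -34*X - 10*L
((E(1)*(-11))*(-14) + m(147, 5**2)) + 24953 = ((1*(-11))*(-14) + (-34*5**2 - 10*147)) + 24953 = (-11*(-14) + (-34*25 - 1470)) + 24953 = (154 + (-850 - 1470)) + 24953 = (154 - 2320) + 24953 = -2166 + 24953 = 22787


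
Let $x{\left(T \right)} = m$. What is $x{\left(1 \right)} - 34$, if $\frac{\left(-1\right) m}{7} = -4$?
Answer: $-6$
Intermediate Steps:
$m = 28$ ($m = \left(-7\right) \left(-4\right) = 28$)
$x{\left(T \right)} = 28$
$x{\left(1 \right)} - 34 = 28 - 34 = -6$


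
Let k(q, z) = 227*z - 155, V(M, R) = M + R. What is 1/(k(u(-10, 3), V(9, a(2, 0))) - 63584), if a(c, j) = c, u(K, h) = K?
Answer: -1/61242 ≈ -1.6329e-5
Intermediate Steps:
k(q, z) = -155 + 227*z
1/(k(u(-10, 3), V(9, a(2, 0))) - 63584) = 1/((-155 + 227*(9 + 2)) - 63584) = 1/((-155 + 227*11) - 63584) = 1/((-155 + 2497) - 63584) = 1/(2342 - 63584) = 1/(-61242) = -1/61242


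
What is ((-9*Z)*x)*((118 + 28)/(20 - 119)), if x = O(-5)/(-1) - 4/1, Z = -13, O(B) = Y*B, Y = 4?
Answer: -30368/11 ≈ -2760.7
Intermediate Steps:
O(B) = 4*B
x = 16 (x = (4*(-5))/(-1) - 4/1 = -20*(-1) - 4*1 = 20 - 4 = 16)
((-9*Z)*x)*((118 + 28)/(20 - 119)) = (-9*(-13)*16)*((118 + 28)/(20 - 119)) = (117*16)*(146/(-99)) = 1872*(146*(-1/99)) = 1872*(-146/99) = -30368/11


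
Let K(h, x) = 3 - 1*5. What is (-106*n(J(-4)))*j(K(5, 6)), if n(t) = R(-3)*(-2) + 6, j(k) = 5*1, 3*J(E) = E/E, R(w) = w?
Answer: -6360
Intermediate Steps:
J(E) = 1/3 (J(E) = (E/E)/3 = (1/3)*1 = 1/3)
K(h, x) = -2 (K(h, x) = 3 - 5 = -2)
j(k) = 5
n(t) = 12 (n(t) = -3*(-2) + 6 = 6 + 6 = 12)
(-106*n(J(-4)))*j(K(5, 6)) = -106*12*5 = -1272*5 = -6360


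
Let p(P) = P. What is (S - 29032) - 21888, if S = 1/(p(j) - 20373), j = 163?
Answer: -1029093201/20210 ≈ -50920.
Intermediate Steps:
S = -1/20210 (S = 1/(163 - 20373) = 1/(-20210) = -1/20210 ≈ -4.9480e-5)
(S - 29032) - 21888 = (-1/20210 - 29032) - 21888 = -586736721/20210 - 21888 = -1029093201/20210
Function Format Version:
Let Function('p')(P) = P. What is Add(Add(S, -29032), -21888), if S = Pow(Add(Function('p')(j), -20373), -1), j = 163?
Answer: Rational(-1029093201, 20210) ≈ -50920.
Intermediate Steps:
S = Rational(-1, 20210) (S = Pow(Add(163, -20373), -1) = Pow(-20210, -1) = Rational(-1, 20210) ≈ -4.9480e-5)
Add(Add(S, -29032), -21888) = Add(Add(Rational(-1, 20210), -29032), -21888) = Add(Rational(-586736721, 20210), -21888) = Rational(-1029093201, 20210)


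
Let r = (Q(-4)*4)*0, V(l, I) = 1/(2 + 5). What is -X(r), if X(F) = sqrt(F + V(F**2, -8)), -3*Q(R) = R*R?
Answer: -sqrt(7)/7 ≈ -0.37796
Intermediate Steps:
Q(R) = -R**2/3 (Q(R) = -R*R/3 = -R**2/3)
V(l, I) = 1/7
r = 0 (r = (-1/3*(-4)**2*4)*0 = (-1/3*16*4)*0 = -16/3*4*0 = -64/3*0 = 0)
X(F) = sqrt(1/7 + F) (X(F) = sqrt(F + 1/7) = sqrt(1/7 + F))
-X(r) = -sqrt(7 + 49*0)/7 = -sqrt(7 + 0)/7 = -sqrt(7)/7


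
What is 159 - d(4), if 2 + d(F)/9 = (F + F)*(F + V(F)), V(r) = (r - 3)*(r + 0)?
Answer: -399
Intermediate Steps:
V(r) = r*(-3 + r) (V(r) = (-3 + r)*r = r*(-3 + r))
d(F) = -18 + 18*F*(F + F*(-3 + F)) (d(F) = -18 + 9*((F + F)*(F + F*(-3 + F))) = -18 + 9*((2*F)*(F + F*(-3 + F))) = -18 + 9*(2*F*(F + F*(-3 + F))) = -18 + 18*F*(F + F*(-3 + F)))
159 - d(4) = 159 - (-18 - 36*4² + 18*4³) = 159 - (-18 - 36*16 + 18*64) = 159 - (-18 - 576 + 1152) = 159 - 1*558 = 159 - 558 = -399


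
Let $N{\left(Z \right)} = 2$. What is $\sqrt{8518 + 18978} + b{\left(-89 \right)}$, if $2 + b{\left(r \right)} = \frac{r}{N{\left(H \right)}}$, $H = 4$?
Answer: $- \frac{93}{2} + 2 \sqrt{6874} \approx 119.32$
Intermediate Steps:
$b{\left(r \right)} = -2 + \frac{r}{2}$
$\sqrt{8518 + 18978} + b{\left(-89 \right)} = \sqrt{8518 + 18978} + \left(-2 + \frac{1}{2} \left(-89\right)\right) = \sqrt{27496} - \frac{93}{2} = 2 \sqrt{6874} - \frac{93}{2} = - \frac{93}{2} + 2 \sqrt{6874}$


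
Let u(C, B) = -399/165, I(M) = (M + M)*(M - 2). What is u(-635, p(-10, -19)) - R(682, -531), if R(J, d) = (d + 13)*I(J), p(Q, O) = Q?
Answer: 26425044667/55 ≈ 4.8046e+8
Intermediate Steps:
I(M) = 2*M*(-2 + M) (I(M) = (2*M)*(-2 + M) = 2*M*(-2 + M))
u(C, B) = -133/55 (u(C, B) = -399*1/165 = -133/55)
R(J, d) = 2*J*(-2 + J)*(13 + d) (R(J, d) = (d + 13)*(2*J*(-2 + J)) = (13 + d)*(2*J*(-2 + J)) = 2*J*(-2 + J)*(13 + d))
u(-635, p(-10, -19)) - R(682, -531) = -133/55 - 2*682*(-2 + 682)*(13 - 531) = -133/55 - 2*682*680*(-518) = -133/55 - 1*(-480455360) = -133/55 + 480455360 = 26425044667/55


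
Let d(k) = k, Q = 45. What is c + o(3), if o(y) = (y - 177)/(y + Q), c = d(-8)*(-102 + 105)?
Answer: -221/8 ≈ -27.625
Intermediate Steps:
c = -24 (c = -8*(-102 + 105) = -8*3 = -24)
o(y) = (-177 + y)/(45 + y) (o(y) = (y - 177)/(y + 45) = (-177 + y)/(45 + y))
c + o(3) = -24 + (-177 + 3)/(45 + 3) = -24 - 174/48 = -24 + (1/48)*(-174) = -24 - 29/8 = -221/8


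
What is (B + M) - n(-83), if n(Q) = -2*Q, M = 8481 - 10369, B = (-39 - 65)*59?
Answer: -8190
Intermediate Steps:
B = -6136 (B = -104*59 = -6136)
M = -1888
(B + M) - n(-83) = (-6136 - 1888) - (-2)*(-83) = -8024 - 1*166 = -8024 - 166 = -8190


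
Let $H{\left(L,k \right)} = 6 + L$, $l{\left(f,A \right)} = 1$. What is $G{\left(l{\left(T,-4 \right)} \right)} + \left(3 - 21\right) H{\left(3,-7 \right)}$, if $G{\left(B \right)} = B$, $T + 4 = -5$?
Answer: $-161$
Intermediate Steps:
$T = -9$ ($T = -4 - 5 = -9$)
$G{\left(l{\left(T,-4 \right)} \right)} + \left(3 - 21\right) H{\left(3,-7 \right)} = 1 + \left(3 - 21\right) \left(6 + 3\right) = 1 + \left(3 - 21\right) 9 = 1 - 162 = -161$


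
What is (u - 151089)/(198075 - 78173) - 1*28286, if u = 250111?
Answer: -1695724475/59951 ≈ -28285.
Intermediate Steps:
(u - 151089)/(198075 - 78173) - 1*28286 = (250111 - 151089)/(198075 - 78173) - 1*28286 = 99022/119902 - 28286 = 99022*(1/119902) - 28286 = 49511/59951 - 28286 = -1695724475/59951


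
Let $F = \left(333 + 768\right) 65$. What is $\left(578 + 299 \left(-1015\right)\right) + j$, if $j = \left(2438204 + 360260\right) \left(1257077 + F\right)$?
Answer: $3718156502981$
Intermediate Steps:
$F = 71565$ ($F = 1101 \cdot 65 = 71565$)
$j = 3718156805888$ ($j = \left(2438204 + 360260\right) \left(1257077 + 71565\right) = 2798464 \cdot 1328642 = 3718156805888$)
$\left(578 + 299 \left(-1015\right)\right) + j = \left(578 + 299 \left(-1015\right)\right) + 3718156805888 = \left(578 - 303485\right) + 3718156805888 = -302907 + 3718156805888 = 3718156502981$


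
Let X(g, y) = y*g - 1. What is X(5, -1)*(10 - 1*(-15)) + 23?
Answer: -127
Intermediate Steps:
X(g, y) = -1 + g*y (X(g, y) = g*y - 1 = -1 + g*y)
X(5, -1)*(10 - 1*(-15)) + 23 = (-1 + 5*(-1))*(10 - 1*(-15)) + 23 = (-1 - 5)*(10 + 15) + 23 = -6*25 + 23 = -150 + 23 = -127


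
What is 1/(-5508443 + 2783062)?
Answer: -1/2725381 ≈ -3.6692e-7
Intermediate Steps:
1/(-5508443 + 2783062) = 1/(-2725381) = -1/2725381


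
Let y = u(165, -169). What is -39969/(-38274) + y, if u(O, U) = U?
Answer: -2142779/12758 ≈ -167.96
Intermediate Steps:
y = -169
-39969/(-38274) + y = -39969/(-38274) - 169 = -39969*(-1/38274) - 169 = 13323/12758 - 169 = -2142779/12758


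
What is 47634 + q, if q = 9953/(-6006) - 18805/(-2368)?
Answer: 338775014999/7111104 ≈ 47640.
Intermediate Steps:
q = 44687063/7111104 (q = 9953*(-1/6006) - 18805*(-1/2368) = -9953/6006 + 18805/2368 = 44687063/7111104 ≈ 6.2841)
47634 + q = 47634 + 44687063/7111104 = 338775014999/7111104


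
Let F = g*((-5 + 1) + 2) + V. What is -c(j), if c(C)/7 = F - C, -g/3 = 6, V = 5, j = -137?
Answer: -1246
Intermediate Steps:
g = -18 (g = -3*6 = -18)
F = 41 (F = -18*((-5 + 1) + 2) + 5 = -18*(-4 + 2) + 5 = -18*(-2) + 5 = 36 + 5 = 41)
c(C) = 287 - 7*C (c(C) = 7*(41 - C) = 287 - 7*C)
-c(j) = -(287 - 7*(-137)) = -(287 + 959) = -1*1246 = -1246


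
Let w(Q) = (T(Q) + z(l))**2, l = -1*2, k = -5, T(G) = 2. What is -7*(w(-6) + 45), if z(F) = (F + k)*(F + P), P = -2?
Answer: -6615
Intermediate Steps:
l = -2
z(F) = (-5 + F)*(-2 + F) (z(F) = (F - 5)*(F - 2) = (-5 + F)*(-2 + F))
w(Q) = 900 (w(Q) = (2 + (10 + (-2)**2 - 7*(-2)))**2 = (2 + (10 + 4 + 14))**2 = (2 + 28)**2 = 30**2 = 900)
-7*(w(-6) + 45) = -7*(900 + 45) = -7*945 = -6615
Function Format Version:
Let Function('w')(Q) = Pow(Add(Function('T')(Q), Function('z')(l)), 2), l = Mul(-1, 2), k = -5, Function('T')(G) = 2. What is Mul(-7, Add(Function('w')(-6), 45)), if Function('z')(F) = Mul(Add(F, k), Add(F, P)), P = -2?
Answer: -6615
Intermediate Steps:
l = -2
Function('z')(F) = Mul(Add(-5, F), Add(-2, F)) (Function('z')(F) = Mul(Add(F, -5), Add(F, -2)) = Mul(Add(-5, F), Add(-2, F)))
Function('w')(Q) = 900 (Function('w')(Q) = Pow(Add(2, Add(10, Pow(-2, 2), Mul(-7, -2))), 2) = Pow(Add(2, Add(10, 4, 14)), 2) = Pow(Add(2, 28), 2) = Pow(30, 2) = 900)
Mul(-7, Add(Function('w')(-6), 45)) = Mul(-7, Add(900, 45)) = Mul(-7, 945) = -6615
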